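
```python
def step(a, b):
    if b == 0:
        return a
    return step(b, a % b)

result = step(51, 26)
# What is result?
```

step(51, 26) -> step(26, 25) -> step(25, 1) -> step(1, 0) -> 1

Answer: 1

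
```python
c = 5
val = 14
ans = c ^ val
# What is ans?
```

Trace:
`c = 5` → c = 5
`val = 14` → val = 14
`ans = c ^ val` → ans = 11
So ans = 11

Answer: 11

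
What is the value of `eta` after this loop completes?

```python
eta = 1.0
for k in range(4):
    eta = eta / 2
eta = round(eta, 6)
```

Halving LR 4 times: 1 / 2^4
`eta` takes the values: 1.0 → 0.5 → 0.25 → 0.125 → 0.0625

Answer: 0.0625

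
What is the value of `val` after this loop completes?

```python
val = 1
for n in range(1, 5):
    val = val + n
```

Start at 1, add 1 through 4
`val` takes the values: 1 → 2 → 4 → 7 → 11

Answer: 11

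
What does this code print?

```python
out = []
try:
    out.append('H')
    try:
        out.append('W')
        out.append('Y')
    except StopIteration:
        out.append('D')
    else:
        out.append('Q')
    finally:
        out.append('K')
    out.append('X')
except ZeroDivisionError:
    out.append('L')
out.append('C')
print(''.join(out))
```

Execution trace: 'H' (try body) → 'W' (inner try body) → 'Y' (inner try body, no exception) → 'Q' (inner else) → 'K' (inner finally) → 'X' (try body, no exception) → 'C' (after the try/except). Output: HWYQKXC

Answer: HWYQKXC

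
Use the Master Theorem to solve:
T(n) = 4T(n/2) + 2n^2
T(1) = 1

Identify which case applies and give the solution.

a=4, b=2, f(n)=2n^2. log_2(4) = 2. Since c=2 = 2, Case 2 applies: T(n) = Θ(n^log_b(a) · log n) = O(n^2 log n).

Answer: O(n^2 log n) - Case 2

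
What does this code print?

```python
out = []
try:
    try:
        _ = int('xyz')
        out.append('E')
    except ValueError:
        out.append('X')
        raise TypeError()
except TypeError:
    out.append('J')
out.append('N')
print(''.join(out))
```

Execution trace: 'X' (inner except ValueError) → 'J' (outer except TypeError) → 'N' (after the try/except). Output: XJN

Answer: XJN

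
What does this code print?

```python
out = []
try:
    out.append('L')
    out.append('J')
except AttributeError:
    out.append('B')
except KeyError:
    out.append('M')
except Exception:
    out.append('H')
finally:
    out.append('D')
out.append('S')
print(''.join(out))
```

Execution trace: 'L' (try body) → 'J' (try body, no exception) → 'D' (finally) → 'S' (after the try/except). Output: LJDS

Answer: LJDS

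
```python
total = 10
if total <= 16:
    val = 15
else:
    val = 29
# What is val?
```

Trace:
`total = 10` → total = 10
`if total <= 16: ...` → total <= 16 is True → val = 15
So val = 15

Answer: 15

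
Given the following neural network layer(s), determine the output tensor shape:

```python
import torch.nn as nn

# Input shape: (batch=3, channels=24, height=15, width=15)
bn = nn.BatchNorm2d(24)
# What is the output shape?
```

Input: (3, 24, 15, 15) -> Output: (3, 24, 15, 15)

Answer: (3, 24, 15, 15)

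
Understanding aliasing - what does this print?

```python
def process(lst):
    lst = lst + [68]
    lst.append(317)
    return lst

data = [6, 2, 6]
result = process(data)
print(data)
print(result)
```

Key concept: rebinding parameter vs mutation.
Step by step:
`data = [6, 2, 6]` → data = [6, 2, 6]
`result = process(data)` → result = [6, 2, 6, 68, 317]
`print(data)` → prints [6, 2, 6]
`print(result)` → prints [6, 2, 6, 68, 317]

Answer:
[6, 2, 6]
[6, 2, 6, 68, 317]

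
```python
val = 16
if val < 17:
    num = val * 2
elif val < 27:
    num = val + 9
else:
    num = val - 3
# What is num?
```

Trace:
`val = 16` → val = 16
`if val < 17: ...` → val < 17 is True → num = 32
So num = 32

Answer: 32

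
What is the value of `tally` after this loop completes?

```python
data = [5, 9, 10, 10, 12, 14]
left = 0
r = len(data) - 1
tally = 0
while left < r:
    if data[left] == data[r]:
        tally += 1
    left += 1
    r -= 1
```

Count matching pairs from ends
`tally` takes the values: 0 → 1

Answer: 1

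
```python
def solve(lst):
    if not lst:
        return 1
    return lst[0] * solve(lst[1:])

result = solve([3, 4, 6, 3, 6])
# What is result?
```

Product over [3, 4, 6, 3, 6] = 3 * 4 * 6 * 3 * 6 = 1296

Answer: 1296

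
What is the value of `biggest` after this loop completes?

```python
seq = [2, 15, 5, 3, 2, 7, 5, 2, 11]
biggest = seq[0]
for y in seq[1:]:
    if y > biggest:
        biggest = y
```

Maximum of [2, 15, 5, 3, 2, 7, 5, 2, 11]
`biggest` takes the values: 2 → 15

Answer: 15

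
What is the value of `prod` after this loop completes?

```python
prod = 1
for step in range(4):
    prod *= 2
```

2^4 = 16
`prod` takes the values: 1 → 2 → 4 → 8 → 16

Answer: 16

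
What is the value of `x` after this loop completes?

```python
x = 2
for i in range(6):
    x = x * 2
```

Multiply by 2, 6 times: 2 * 2^6 = 128
`x` takes the values: 2 → 4 → 8 → 16 → 32 → 64 → 128

Answer: 128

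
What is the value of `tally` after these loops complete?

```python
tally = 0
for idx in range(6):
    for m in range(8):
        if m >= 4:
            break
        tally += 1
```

Inner breaks at 4, outer runs 6 times
`tally` takes the values: 0 → 1 → 2 → 3 → 4 → 5 → 6 → 7 → 8 → 9 → 10 → 11 → 12 → 13 → 14 → 15 → 16 → 17 → 18 → 19 → 20 → 21 → 22 → 23 → 24

Answer: 24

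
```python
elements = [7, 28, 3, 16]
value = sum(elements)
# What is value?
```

Trace:
`elements = [7, 28, 3, 16]` → elements = [7, 28, 3, 16]
`value = sum(elements)` → value = 54
So value = 54

Answer: 54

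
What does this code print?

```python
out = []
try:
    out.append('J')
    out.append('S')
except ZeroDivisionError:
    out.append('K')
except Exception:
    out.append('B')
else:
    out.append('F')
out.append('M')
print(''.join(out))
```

Execution trace: 'J' (try body) → 'S' (try body, no exception) → 'F' (else) → 'M' (after the try/except). Output: JSFM

Answer: JSFM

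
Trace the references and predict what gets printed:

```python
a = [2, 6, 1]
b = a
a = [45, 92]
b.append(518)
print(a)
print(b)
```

Key concept: rebinding vs mutation: a is rebound to a new list, b still points at the original.
Step by step:
`a = [2, 6, 1]` → a = [2, 6, 1]
`b = a` → b = [2, 6, 1] (same object as a)
`a = [45, 92]` → a = [45, 92]
`b.append(518)` → b = [2, 6, 1, 518]
`print(a)` → prints [45, 92]
`print(b)` → prints [2, 6, 1, 518]

Answer:
[45, 92]
[2, 6, 1, 518]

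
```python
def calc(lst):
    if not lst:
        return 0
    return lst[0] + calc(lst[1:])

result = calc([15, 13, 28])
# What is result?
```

15 + 13 + 28 + 0 = 56

Answer: 56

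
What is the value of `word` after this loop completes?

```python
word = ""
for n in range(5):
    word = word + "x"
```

Repeat 'x' 5 times
`word` takes the values: "" → "x" → "xx" → "xxx" → "xxxx" → "xxxxx"

Answer: "xxxxx"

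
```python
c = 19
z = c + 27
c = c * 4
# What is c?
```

Trace:
`c = 19` → c = 19
`z = c + 27` → z = 46
`c = c * 4` → c = 76
So c = 76

Answer: 76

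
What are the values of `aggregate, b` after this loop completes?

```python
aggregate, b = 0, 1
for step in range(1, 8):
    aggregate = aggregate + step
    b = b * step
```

Sum and factorial of 1 to 7
`aggregate, b` takes the values: (0, 1) → (1, 1) → (3, 1) → (3, 2) → (6, 2) → (6, 6) → (10, 6) → (10, 24) → (15, 24) → (15, 120) → (21, 120) → (21, 720) → (28, 720) → (28, 5040)

Answer: 28, 5040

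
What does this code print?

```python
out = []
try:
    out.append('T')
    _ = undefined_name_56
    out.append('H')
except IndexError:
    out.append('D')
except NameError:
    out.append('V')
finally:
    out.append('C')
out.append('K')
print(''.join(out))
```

Execution trace: 'T' (try body) → 'V' (except NameError) → 'C' (finally) → 'K' (after the try/except). Output: TVCK

Answer: TVCK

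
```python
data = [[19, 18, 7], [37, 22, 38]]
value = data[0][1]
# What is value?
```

Trace:
`data = [[19, 18, 7], [37, 22, 38]]` → data = [[19, 18, 7], [37, 22, 38]]
`value = data[0][1]` → value = 18
So value = 18

Answer: 18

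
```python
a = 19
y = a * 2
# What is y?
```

Trace:
`a = 19` → a = 19
`y = a * 2` → y = 38
So y = 38

Answer: 38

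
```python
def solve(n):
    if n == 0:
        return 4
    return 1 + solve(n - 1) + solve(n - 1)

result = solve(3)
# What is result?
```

solve(n) = 1 + 2·solve(n-1), solve(0)=4. Closed form: (4+1)·2^3 - 1 = 39.

Answer: 39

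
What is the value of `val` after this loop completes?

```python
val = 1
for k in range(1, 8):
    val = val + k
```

Start at 1, add 1 through 7
`val` takes the values: 1 → 2 → 4 → 7 → 11 → 16 → 22 → 29

Answer: 29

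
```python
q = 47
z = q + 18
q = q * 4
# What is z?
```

Trace:
`q = 47` → q = 47
`z = q + 18` → z = 65
`q = q * 4` → q = 188
So z = 65

Answer: 65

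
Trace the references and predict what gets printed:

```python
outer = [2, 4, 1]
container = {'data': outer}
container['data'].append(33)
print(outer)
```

Key concept: dict holds reference to list.
Step by step:
`outer = [2, 4, 1]` → outer = [2, 4, 1]
`container = {'data': outer}` → container = {'data': [2, 4, 1]}
`container['data'].append(33)` → outer = [2, 4, 1, 33]; container = {'data': [2, 4, 1, 33]}
`print(outer)` → prints [2, 4, 1, 33]

Answer: [2, 4, 1, 33]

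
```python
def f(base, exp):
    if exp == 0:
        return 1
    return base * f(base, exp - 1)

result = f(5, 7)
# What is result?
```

f(5, 7) = 5 * 5 * 5 * 5 * 5 * 5 * 5 = 78125

Answer: 78125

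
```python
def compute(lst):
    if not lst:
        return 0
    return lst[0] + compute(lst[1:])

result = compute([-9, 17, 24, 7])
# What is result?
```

(-9) + 17 + 24 + 7 + 0 = 39

Answer: 39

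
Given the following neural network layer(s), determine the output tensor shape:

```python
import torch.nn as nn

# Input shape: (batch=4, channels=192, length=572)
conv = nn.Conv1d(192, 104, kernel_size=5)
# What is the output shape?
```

Input: (4, 192, 572) -> Output: (4, 104, 568)

Answer: (4, 104, 568)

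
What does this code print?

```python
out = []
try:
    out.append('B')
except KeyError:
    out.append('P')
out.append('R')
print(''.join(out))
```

Execution trace: 'B' (try body, no exception) → 'R' (after the try/except). Output: BR

Answer: BR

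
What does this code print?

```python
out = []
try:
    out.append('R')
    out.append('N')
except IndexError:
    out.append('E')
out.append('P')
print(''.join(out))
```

Execution trace: 'R' (try body) → 'N' (try body, no exception) → 'P' (after the try/except). Output: RNP

Answer: RNP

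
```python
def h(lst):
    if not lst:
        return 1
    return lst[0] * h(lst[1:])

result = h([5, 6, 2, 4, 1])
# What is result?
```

Product over [5, 6, 2, 4, 1] = 5 * 6 * 2 * 4 * 1 = 240

Answer: 240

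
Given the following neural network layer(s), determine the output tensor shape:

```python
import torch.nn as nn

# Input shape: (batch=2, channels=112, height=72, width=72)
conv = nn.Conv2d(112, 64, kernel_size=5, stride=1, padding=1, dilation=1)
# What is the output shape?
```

Input: (2, 112, 72, 72) -> Output: (2, 64, 70, 70)

Answer: (2, 64, 70, 70)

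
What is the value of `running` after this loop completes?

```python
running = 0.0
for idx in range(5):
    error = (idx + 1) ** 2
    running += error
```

Sum of squared losses 1² + 2² + ... + 5²
`running` takes the values: 0.0 → 1.0 → 5.0 → 14.0 → 30.0 → 55.0

Answer: 55.0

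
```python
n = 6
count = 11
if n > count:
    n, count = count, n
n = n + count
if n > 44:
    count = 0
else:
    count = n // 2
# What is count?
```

Trace:
`n = 6` → n = 6
`count = 11` → count = 11
`if n > count: ...` → n > count is False → no variable changes
`n = n + count` → n = 17
`if n > 44: ...` → n > 44 is False, take else branch → count = 8
So count = 8

Answer: 8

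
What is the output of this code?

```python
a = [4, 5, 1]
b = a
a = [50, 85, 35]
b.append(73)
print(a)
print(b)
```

Key concept: rebinding vs mutation: a is rebound to a new list, b still points at the original.
Step by step:
`a = [4, 5, 1]` → a = [4, 5, 1]
`b = a` → b = [4, 5, 1] (same object as a)
`a = [50, 85, 35]` → a = [50, 85, 35]
`b.append(73)` → b = [4, 5, 1, 73]
`print(a)` → prints [50, 85, 35]
`print(b)` → prints [4, 5, 1, 73]

Answer:
[50, 85, 35]
[4, 5, 1, 73]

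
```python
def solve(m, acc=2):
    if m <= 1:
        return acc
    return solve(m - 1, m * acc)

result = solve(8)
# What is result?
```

Accumulator trace (n, acc): (8, 2) -> (7, 16) -> (6, 112) -> (5, 672) -> (4, 3360) -> (3, 13440) -> (2, 40320) -> (1, 80640) -> return 80640

Answer: 80640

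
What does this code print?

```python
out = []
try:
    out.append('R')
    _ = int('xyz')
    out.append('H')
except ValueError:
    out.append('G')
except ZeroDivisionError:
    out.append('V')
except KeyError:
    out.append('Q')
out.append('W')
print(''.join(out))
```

Execution trace: 'R' (try body) → 'G' (except ValueError) → 'W' (after the try/except). Output: RGW

Answer: RGW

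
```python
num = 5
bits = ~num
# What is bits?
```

Trace:
`num = 5` → num = 5
`bits = ~num` → bits = -6
So bits = -6

Answer: -6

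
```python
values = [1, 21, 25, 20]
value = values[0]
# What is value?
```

Trace:
`values = [1, 21, 25, 20]` → values = [1, 21, 25, 20]
`value = values[0]` → value = 1
So value = 1

Answer: 1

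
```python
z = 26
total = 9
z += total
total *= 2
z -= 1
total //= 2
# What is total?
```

Trace:
`z = 26` → z = 26
`total = 9` → total = 9
`z += total` → z = 35
`total *= 2` → total = 18
`z -= 1` → z = 34
`total //= 2` → total = 9
So total = 9

Answer: 9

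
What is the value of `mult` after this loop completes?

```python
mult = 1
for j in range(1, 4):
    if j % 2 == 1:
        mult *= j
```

Product of odd numbers 1 to 3
`mult` takes the values: 1 → 3

Answer: 3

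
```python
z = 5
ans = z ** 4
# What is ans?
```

Trace:
`z = 5` → z = 5
`ans = z ** 4` → ans = 625
So ans = 625

Answer: 625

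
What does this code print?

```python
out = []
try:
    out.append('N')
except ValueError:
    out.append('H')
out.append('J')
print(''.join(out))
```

Execution trace: 'N' (try body, no exception) → 'J' (after the try/except). Output: NJ

Answer: NJ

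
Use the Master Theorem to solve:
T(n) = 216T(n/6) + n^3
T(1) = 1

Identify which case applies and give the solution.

a=216, b=6, f(n)=n^3. log_6(216) = 3. Since c=3 = 3, Case 2 applies: T(n) = Θ(n^log_b(a) · log n) = O(n^3 log n).

Answer: O(n^3 log n) - Case 2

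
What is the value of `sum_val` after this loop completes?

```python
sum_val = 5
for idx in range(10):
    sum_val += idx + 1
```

Start at 5, add 1 to 10 = 60
`sum_val` takes the values: 5 → 6 → 8 → 11 → 15 → 20 → 26 → 33 → 41 → 50 → 60

Answer: 60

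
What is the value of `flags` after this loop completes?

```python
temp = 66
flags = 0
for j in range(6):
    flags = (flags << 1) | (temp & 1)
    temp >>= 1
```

Reverse lowest 6 bits of 66
`flags` takes the values: 0 → 1 → 2 → 4 → 8 → 16

Answer: 16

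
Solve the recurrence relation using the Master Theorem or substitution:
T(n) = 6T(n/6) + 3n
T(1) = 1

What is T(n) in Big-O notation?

By Master Theorem: a=6, b=6, f(n)=3n. Since log_6(6) = 1 and f(n) = Θ(n^1), Case 2 applies. T(n) = O(n log n).

Answer: O(n log n)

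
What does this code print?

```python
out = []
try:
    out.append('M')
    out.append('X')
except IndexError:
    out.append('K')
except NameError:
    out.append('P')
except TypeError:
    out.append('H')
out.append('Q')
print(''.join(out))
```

Execution trace: 'M' (try body) → 'X' (try body, no exception) → 'Q' (after the try/except). Output: MXQ

Answer: MXQ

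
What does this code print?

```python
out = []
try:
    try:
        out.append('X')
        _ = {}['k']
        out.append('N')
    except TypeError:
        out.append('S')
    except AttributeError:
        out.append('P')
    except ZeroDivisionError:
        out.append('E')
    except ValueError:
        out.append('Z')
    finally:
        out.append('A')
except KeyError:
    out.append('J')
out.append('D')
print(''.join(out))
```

Execution trace: 'X' (try body) → 'A' (finally) → 'J' (outer except KeyError) → 'D' (after the try/except). Output: XAJD

Answer: XAJD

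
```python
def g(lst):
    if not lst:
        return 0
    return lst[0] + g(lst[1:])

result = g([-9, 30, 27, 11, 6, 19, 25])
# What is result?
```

(-9) + 30 + 27 + 11 + 6 + 19 + 25 + 0 = 109

Answer: 109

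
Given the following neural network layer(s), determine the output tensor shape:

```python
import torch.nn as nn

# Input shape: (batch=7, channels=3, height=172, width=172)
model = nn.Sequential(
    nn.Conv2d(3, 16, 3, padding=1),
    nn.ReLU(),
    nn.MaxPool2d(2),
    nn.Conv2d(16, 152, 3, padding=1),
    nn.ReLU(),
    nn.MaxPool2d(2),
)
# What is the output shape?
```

Input: (7, 3, 172, 172) -> after first Conv2d: (7, 16, 172, 172) -> after first MaxPool2d: (7, 16, 86, 86) -> after second Conv2d: (7, 152, 86, 86) -> Output: (7, 152, 43, 43)

Answer: (7, 152, 43, 43)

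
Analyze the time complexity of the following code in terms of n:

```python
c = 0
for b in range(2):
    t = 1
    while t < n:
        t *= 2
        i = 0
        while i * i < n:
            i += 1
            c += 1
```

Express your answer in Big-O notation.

Each loop level contributes: 1 × log n × √n. Multiplying the contributions gives O(√n log n).

Answer: O(√n log n)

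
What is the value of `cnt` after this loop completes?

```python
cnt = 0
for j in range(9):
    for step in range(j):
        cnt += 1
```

Triangle number: 0+1+2+...+8
`cnt` takes the values: 0 → 1 → 2 → 3 → 4 → 5 → 6 → 7 → 8 → 9 → 10 → 11 → 12 → 13 → 14 → 15 → 16 → 17 → 18 → 19 → 20 → 21 → 22 → 23 → 24 → 25 → 26 → 27 → 28 → 29 → 30 → 31 → 32 → 33 → 34 → 35 → 36

Answer: 36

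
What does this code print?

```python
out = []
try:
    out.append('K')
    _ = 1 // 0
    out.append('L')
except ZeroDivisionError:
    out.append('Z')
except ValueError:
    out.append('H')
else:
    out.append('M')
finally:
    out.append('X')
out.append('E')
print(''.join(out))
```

Execution trace: 'K' (try body) → 'Z' (except ZeroDivisionError) → 'X' (finally) → 'E' (after the try/except). Output: KZXE

Answer: KZXE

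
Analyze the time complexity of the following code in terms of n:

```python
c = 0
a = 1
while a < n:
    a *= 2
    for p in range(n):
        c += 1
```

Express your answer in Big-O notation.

Each loop level contributes: log n × n. Multiplying the contributions gives O(n log n).

Answer: O(n log n)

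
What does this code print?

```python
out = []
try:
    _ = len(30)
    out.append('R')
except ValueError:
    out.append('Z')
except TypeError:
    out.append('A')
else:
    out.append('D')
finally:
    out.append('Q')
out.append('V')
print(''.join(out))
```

Execution trace: 'A' (except TypeError) → 'Q' (finally) → 'V' (after the try/except). Output: AQV

Answer: AQV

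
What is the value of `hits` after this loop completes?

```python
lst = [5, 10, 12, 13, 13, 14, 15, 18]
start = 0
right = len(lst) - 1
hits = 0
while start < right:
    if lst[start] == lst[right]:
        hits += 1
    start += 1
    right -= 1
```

Count matching pairs from ends
`hits` takes the values: 0 → 1

Answer: 1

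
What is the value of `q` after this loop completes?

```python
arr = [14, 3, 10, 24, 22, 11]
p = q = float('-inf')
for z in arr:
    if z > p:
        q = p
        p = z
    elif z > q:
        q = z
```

Second largest (with repeats) in [14, 3, 10, 24, 22, 11]
`q` takes the values: -inf → 3 → 10 → 14 → 22

Answer: 22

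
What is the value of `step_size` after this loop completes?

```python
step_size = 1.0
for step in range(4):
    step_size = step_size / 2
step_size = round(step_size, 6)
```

Halving LR 4 times: 1 / 2^4
`step_size` takes the values: 1.0 → 0.5 → 0.25 → 0.125 → 0.0625

Answer: 0.0625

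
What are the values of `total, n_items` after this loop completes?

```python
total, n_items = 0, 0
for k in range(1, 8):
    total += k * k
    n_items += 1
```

Sum of squares and count
`total, n_items` takes the values: (0, 0) → (1, 0) → (1, 1) → (5, 1) → (5, 2) → (14, 2) → (14, 3) → (30, 3) → (30, 4) → (55, 4) → (55, 5) → (91, 5) → (91, 6) → (140, 6) → (140, 7)

Answer: 140, 7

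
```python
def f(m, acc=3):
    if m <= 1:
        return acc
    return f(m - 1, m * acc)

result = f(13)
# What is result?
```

Accumulator trace (n, acc): (13, 3) -> (12, 39) -> (11, 468) -> (10, 5148) -> (9, 51480) -> (8, 463320) -> (7, 3706560) -> (6, 25945920) -> (5, 155675520) -> (4, 778377600) -> (3, 3113510400) -> (2, 9340531200) -> (1, 18681062400) -> return 18681062400

Answer: 18681062400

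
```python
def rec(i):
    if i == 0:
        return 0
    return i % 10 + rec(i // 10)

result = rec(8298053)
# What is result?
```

Sum of digits of 8298053: 3 + 5 + 0 + 8 + 9 + 2 + 8 = 35

Answer: 35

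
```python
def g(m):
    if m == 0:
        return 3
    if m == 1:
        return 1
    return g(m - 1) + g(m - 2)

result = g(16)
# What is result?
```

Build up from base cases: g(0)=3, g(1)=1, g(2)=4, g(3)=5, g(4)=9, g(5)=14, g(6)=23, ..., g(16)=2817

Answer: 2817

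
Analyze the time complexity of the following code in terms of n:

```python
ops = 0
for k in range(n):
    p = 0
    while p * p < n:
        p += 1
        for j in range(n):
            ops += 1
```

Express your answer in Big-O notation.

Each loop level contributes: n × √n × n. Multiplying the contributions gives O(n^2√n).

Answer: O(n^2√n)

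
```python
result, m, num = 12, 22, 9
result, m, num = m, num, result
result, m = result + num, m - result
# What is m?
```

Trace:
`result, m, num = 12, 22, 9` → result = 12; m = 22; num = 9
`result, m, num = m, num, result` → result = 22; m = 9; num = 12
`result, m = result + num, m - result` → result = 34; m = -13
So m = -13

Answer: -13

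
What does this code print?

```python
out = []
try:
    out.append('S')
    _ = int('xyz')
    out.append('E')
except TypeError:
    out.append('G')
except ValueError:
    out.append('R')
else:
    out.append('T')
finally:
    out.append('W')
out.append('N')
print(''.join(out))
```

Execution trace: 'S' (try body) → 'R' (except ValueError) → 'W' (finally) → 'N' (after the try/except). Output: SRWN

Answer: SRWN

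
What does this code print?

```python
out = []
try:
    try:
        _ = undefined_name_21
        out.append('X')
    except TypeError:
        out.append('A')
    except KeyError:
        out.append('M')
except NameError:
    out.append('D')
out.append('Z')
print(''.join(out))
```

Execution trace: 'D' (outer except NameError) → 'Z' (after the try/except). Output: DZ

Answer: DZ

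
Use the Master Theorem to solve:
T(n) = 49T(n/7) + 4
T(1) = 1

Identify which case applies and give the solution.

a=49, b=7, f(n)=4. log_7(49) = 2. Since c=0 < 2, Case 1 applies: T(n) = Θ(n^log_b(a)) = O(n^2).

Answer: O(n^2) - Case 1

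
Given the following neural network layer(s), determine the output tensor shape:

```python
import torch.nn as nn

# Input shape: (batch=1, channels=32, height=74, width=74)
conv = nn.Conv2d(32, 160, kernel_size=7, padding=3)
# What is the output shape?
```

Input: (1, 32, 74, 74) -> Output: (1, 160, 74, 74)

Answer: (1, 160, 74, 74)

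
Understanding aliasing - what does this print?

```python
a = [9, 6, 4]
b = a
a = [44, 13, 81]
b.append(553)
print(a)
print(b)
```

Key concept: rebinding vs mutation: a is rebound to a new list, b still points at the original.
Step by step:
`a = [9, 6, 4]` → a = [9, 6, 4]
`b = a` → b = [9, 6, 4] (same object as a)
`a = [44, 13, 81]` → a = [44, 13, 81]
`b.append(553)` → b = [9, 6, 4, 553]
`print(a)` → prints [44, 13, 81]
`print(b)` → prints [9, 6, 4, 553]

Answer:
[44, 13, 81]
[9, 6, 4, 553]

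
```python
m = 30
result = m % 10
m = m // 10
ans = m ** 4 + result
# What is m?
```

Trace:
`m = 30` → m = 30
`result = m % 10` → result = 0
`m = m // 10` → m = 3
`ans = m ** 4 + result` → ans = 81
So m = 3

Answer: 3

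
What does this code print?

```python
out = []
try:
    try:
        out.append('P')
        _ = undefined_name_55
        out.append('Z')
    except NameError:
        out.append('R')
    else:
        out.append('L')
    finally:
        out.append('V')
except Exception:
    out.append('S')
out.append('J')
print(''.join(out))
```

Execution trace: 'P' (inner try body) → 'R' (inner except NameError) → 'V' (inner finally) → 'J' (after the try/except). Output: PRVJ

Answer: PRVJ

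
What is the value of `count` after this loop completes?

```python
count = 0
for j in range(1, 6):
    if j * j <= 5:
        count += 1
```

Count numbers where j² ≤ 5
`count` takes the values: 0 → 1 → 2

Answer: 2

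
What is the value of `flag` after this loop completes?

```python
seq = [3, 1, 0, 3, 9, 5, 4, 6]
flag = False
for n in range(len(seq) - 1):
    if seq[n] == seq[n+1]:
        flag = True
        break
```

Check consecutive duplicates in [3, 1, 0, 3, 9, 5, 4, 6]
`flag` takes the values: False

Answer: False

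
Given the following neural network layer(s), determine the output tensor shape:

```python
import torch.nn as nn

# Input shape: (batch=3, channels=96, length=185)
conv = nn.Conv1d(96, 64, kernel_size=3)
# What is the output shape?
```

Input: (3, 96, 185) -> Output: (3, 64, 183)

Answer: (3, 64, 183)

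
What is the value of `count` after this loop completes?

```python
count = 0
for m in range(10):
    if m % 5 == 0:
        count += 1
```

Count numbers divisible by 5 in range(10)
`count` takes the values: 0 → 1 → 2

Answer: 2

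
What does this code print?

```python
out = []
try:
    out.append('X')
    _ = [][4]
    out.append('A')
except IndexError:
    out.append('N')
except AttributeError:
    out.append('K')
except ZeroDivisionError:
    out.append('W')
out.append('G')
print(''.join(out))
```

Execution trace: 'X' (try body) → 'N' (except IndexError) → 'G' (after the try/except). Output: XNG

Answer: XNG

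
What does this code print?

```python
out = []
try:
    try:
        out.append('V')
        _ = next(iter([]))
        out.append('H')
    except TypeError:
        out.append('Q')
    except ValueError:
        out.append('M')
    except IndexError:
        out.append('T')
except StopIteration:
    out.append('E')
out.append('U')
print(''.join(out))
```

Execution trace: 'V' (try body) → 'E' (outer except StopIteration) → 'U' (after the try/except). Output: VEU

Answer: VEU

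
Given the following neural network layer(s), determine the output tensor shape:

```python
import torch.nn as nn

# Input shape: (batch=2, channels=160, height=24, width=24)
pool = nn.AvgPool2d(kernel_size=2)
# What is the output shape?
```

Input: (2, 160, 24, 24) -> Output: (2, 160, 12, 12)

Answer: (2, 160, 12, 12)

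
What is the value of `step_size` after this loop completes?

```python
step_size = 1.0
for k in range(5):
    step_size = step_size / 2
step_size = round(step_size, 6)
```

Halving LR 5 times: 1 / 2^5
`step_size` takes the values: 1.0 → 0.5 → 0.25 → 0.125 → 0.0625 → 0.03125

Answer: 0.03125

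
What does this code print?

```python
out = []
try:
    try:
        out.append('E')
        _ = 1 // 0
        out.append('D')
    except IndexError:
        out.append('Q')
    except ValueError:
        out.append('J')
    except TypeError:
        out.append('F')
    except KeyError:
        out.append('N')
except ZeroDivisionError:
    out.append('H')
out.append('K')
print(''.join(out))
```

Execution trace: 'E' (try body) → 'H' (outer except ZeroDivisionError) → 'K' (after the try/except). Output: EHK

Answer: EHK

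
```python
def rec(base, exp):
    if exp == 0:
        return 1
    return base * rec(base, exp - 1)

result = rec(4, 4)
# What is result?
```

rec(4, 4) = 4 * 4 * 4 * 4 = 256

Answer: 256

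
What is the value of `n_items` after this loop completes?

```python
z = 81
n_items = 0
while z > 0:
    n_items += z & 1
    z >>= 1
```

Count set bits in 81 (binary: 0b1010001)
`n_items` takes the values: 0 → 1 → 2 → 3

Answer: 3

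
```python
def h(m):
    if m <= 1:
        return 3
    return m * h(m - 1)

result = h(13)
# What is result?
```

h(13) = 13 * 12 * 11 * 10 * 9 * 8 * 7 * 6 * 5 * 4 * 3 * 2 * 3 = 18681062400

Answer: 18681062400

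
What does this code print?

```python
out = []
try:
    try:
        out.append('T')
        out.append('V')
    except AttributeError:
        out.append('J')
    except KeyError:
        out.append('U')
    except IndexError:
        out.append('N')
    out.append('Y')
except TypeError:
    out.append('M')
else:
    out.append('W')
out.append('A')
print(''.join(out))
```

Execution trace: 'T' (inner try body) → 'V' (inner try body, no exception) → 'Y' (try body, no exception) → 'W' (else) → 'A' (after the try/except). Output: TVYWA

Answer: TVYWA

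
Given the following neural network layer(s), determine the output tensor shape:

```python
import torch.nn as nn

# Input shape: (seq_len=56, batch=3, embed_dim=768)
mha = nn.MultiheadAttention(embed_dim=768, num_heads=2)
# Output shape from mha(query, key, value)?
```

Input: (56, 3, 768) -> Output: (56, 3, 768)

Answer: (56, 3, 768)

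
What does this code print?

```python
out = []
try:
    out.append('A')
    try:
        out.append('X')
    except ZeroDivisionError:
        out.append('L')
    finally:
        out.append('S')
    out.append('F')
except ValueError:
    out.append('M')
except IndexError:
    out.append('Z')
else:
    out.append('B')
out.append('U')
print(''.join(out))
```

Execution trace: 'A' (try body) → 'X' (inner try body, no exception) → 'S' (inner finally) → 'F' (try body, no exception) → 'B' (else) → 'U' (after the try/except). Output: AXSFBU

Answer: AXSFBU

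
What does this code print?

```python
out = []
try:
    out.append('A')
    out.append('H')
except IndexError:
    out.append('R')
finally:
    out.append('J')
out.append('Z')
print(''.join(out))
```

Execution trace: 'A' (try body) → 'H' (try body, no exception) → 'J' (finally) → 'Z' (after the try/except). Output: AHJZ

Answer: AHJZ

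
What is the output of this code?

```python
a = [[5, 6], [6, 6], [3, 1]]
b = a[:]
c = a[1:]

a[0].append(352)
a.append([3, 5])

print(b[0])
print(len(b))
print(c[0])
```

Key concept: slice with nested mutation.
Step by step:
`a = [[5, 6], [6, 6], [3, 1]]` → a = [[5, 6], [6, 6], [3, 1]]
`b = a[:]` → b = [[5, 6], [6, 6], [3, 1]]
`c = a[1:]` → c = [[6, 6], [3, 1]]
`a[0].append(352)` → a = [[5, 6, 352], [6, 6], [3, 1]]; b = [[5, 6, 352], [6, 6], [3, 1]]
`a.append([3, 5])` → a = [[5, 6, 352], [6, 6], [3, 1], [3, 5]]
`print(b[0])` → prints [5, 6, 352]
`print(len(b))` → prints 3
`print(c[0])` → prints [6, 6]

Answer:
[5, 6, 352]
3
[6, 6]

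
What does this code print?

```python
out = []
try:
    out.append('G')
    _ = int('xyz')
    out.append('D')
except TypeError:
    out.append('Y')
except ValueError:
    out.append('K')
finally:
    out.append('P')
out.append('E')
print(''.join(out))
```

Execution trace: 'G' (try body) → 'K' (except ValueError) → 'P' (finally) → 'E' (after the try/except). Output: GKPE

Answer: GKPE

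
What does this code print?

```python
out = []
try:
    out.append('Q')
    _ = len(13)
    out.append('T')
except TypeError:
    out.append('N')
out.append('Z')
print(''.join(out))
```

Execution trace: 'Q' (try body) → 'N' (except TypeError) → 'Z' (after the try/except). Output: QNZ

Answer: QNZ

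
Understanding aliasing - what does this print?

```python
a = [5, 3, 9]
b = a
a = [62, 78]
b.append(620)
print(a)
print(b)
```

Key concept: rebinding vs mutation: a is rebound to a new list, b still points at the original.
Step by step:
`a = [5, 3, 9]` → a = [5, 3, 9]
`b = a` → b = [5, 3, 9] (same object as a)
`a = [62, 78]` → a = [62, 78]
`b.append(620)` → b = [5, 3, 9, 620]
`print(a)` → prints [62, 78]
`print(b)` → prints [5, 3, 9, 620]

Answer:
[62, 78]
[5, 3, 9, 620]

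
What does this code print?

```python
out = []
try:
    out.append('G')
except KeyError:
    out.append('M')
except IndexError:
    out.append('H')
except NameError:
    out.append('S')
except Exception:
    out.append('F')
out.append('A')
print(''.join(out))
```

Execution trace: 'G' (try body, no exception) → 'A' (after the try/except). Output: GA

Answer: GA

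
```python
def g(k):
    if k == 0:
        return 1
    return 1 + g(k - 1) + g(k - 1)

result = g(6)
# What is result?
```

g(k) = 1 + 2·g(k-1), g(0)=1. Closed form: (1+1)·2^6 - 1 = 127.

Answer: 127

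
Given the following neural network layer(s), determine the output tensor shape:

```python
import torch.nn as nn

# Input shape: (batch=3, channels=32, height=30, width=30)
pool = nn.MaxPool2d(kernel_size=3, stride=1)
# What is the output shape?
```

Input: (3, 32, 30, 30) -> Output: (3, 32, 28, 28)

Answer: (3, 32, 28, 28)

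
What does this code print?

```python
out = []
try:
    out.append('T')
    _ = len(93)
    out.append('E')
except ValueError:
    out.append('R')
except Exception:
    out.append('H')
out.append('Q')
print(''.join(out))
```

Execution trace: 'T' (try body) → 'H' (except Exception) → 'Q' (after the try/except). Output: THQ

Answer: THQ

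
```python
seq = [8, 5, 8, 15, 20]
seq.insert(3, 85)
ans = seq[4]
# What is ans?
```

Trace:
`seq = [8, 5, 8, 15, 20]` → seq = [8, 5, 8, 15, 20]
`seq.insert(3, 85)` → seq = [8, 5, 8, 85, 15, 20]
`ans = seq[4]` → ans = 15
So ans = 15

Answer: 15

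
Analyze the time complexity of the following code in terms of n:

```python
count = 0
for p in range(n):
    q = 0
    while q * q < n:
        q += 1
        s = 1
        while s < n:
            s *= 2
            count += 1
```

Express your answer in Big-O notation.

Each loop level contributes: n × √n × log n. Multiplying the contributions gives O(n√n log n).

Answer: O(n√n log n)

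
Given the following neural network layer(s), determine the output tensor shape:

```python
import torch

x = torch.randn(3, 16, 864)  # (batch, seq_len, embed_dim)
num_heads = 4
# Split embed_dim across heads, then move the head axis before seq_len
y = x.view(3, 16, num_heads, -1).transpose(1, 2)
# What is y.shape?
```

Input: (3, 16, 864) -> head_dim = 864 // 4 = 216; after view: (3, 16, 4, 216) -> after transpose(1, 2): (3, 4, 16, 216) -> Output: (3, 4, 16, 216)

Answer: (3, 4, 16, 216)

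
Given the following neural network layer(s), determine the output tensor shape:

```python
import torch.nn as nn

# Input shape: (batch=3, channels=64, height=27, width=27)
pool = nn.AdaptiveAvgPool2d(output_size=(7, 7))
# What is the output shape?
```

Input: (3, 64, 27, 27) -> Output: (3, 64, 7, 7)

Answer: (3, 64, 7, 7)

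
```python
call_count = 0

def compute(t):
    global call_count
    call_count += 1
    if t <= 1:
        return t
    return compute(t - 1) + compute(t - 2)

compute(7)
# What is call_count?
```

Calls(t) = 1 + Calls(t-1) + Calls(t-2); Calls(0)=Calls(1)=1. For t=7 this gives 41.

Answer: 41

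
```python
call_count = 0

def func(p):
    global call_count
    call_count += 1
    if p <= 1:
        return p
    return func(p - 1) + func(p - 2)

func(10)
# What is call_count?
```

Calls(p) = 1 + Calls(p-1) + Calls(p-2); Calls(0)=Calls(1)=1. For p=10 this gives 177.

Answer: 177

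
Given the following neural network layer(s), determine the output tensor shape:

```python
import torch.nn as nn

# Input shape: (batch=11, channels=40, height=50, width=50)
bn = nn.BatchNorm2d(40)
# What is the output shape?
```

Input: (11, 40, 50, 50) -> Output: (11, 40, 50, 50)

Answer: (11, 40, 50, 50)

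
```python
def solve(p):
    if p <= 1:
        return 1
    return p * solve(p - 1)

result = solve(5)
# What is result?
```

solve(5) = 5 * 4 * 3 * 2 * 1 = 120

Answer: 120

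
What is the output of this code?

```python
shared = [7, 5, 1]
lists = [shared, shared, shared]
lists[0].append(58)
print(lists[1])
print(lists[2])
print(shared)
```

Key concept: list of same reference.
Step by step:
`shared = [7, 5, 1]` → shared = [7, 5, 1]
`lists = [shared, shared, shared]` → lists = [[7, 5, 1], [7, 5, 1], [7, 5, 1]]
`lists[0].append(58)` → shared = [7, 5, 1, 58]; lists = [[7, 5, 1, 58], [7, 5, 1, 58], [7, 5, 1, 58]]
`print(lists[1])` → prints [7, 5, 1, 58]
`print(lists[2])` → prints [7, 5, 1, 58]
`print(shared)` → prints [7, 5, 1, 58]

Answer:
[7, 5, 1, 58]
[7, 5, 1, 58]
[7, 5, 1, 58]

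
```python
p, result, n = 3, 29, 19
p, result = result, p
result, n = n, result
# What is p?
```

Trace:
`p, result, n = 3, 29, 19` → p = 3; result = 29; n = 19
`p, result = result, p` → p = 29; result = 3
`result, n = n, result` → result = 19; n = 3
So p = 29

Answer: 29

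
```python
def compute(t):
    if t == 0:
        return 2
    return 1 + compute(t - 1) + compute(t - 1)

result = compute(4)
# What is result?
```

compute(t) = 1 + 2·compute(t-1), compute(0)=2. Closed form: (2+1)·2^4 - 1 = 47.

Answer: 47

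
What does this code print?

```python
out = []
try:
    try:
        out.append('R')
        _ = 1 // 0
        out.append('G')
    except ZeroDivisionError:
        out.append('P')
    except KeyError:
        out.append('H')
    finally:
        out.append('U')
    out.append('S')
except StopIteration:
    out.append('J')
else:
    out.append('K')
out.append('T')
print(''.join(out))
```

Execution trace: 'R' (inner try body) → 'P' (inner except ZeroDivisionError) → 'U' (inner finally) → 'S' (try body, no exception) → 'K' (else) → 'T' (after the try/except). Output: RPUSKT

Answer: RPUSKT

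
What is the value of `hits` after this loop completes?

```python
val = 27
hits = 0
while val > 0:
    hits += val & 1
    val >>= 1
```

Count set bits in 27 (binary: 0b11011)
`hits` takes the values: 0 → 1 → 2 → 3 → 4

Answer: 4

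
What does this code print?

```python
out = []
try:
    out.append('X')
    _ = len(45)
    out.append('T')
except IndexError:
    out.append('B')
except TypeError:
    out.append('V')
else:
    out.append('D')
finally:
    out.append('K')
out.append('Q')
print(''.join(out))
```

Execution trace: 'X' (try body) → 'V' (except TypeError) → 'K' (finally) → 'Q' (after the try/except). Output: XVKQ

Answer: XVKQ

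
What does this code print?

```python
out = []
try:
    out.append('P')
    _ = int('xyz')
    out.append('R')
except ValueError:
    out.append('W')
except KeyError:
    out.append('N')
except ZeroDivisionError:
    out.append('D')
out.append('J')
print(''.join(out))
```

Execution trace: 'P' (try body) → 'W' (except ValueError) → 'J' (after the try/except). Output: PWJ

Answer: PWJ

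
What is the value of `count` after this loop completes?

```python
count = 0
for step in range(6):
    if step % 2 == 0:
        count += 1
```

Count numbers divisible by 2 in range(6)
`count` takes the values: 0 → 1 → 2 → 3

Answer: 3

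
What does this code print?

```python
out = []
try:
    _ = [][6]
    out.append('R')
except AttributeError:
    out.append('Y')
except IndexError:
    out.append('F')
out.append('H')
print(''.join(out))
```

Execution trace: 'F' (except IndexError) → 'H' (after the try/except). Output: FH

Answer: FH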